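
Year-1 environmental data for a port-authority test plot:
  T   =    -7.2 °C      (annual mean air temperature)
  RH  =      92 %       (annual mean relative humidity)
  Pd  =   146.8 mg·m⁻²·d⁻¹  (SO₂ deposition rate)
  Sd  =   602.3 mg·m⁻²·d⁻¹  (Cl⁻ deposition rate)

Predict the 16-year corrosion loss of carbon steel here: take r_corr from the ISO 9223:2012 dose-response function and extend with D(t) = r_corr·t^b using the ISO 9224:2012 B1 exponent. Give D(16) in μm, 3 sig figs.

carbon steel: f(T) = +0.150·(T−10) [T≤10 °C] = -2.5800
  Pd branch = 1.77·Pd^0.52·e^(0.02·RH+f) = 11.31 μm/a
  Cl⁻ term: 0.102·602.3^0.62·exp(0.033·92+0.04·-7.2) = 84.24
  sum: 11.31 + 84.24 → r_corr = 95.55 μm/a
ISO 9224: D(t) = r_corr · t^b with b = 0.523 (carbon steel, B1)
  D(16) = 95.55 × 16^0.523 = 95.55 × 4.263 = 407.4 μm

D(16) = 407 μm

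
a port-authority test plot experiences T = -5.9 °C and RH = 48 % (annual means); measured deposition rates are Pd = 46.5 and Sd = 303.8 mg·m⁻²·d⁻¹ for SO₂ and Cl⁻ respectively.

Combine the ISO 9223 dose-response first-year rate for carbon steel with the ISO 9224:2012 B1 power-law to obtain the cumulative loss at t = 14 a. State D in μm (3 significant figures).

carbon steel: temperature factor f = +0.150·(-15.9) = -2.3850
  sulphur-dioxide contribution → 3.135 μm/a
  chloride contribution → 13.59 μm/a
  ⇒ r_corr(carbon steel) = 16.73 μm/a
ISO 9224: D(t) = r_corr · t^b with b = 0.523 (carbon steel, B1)
  D(14) = 16.73 × 14^0.523 = 16.73 × 3.976 = 66.5 μm

D(14) = 66.5 μm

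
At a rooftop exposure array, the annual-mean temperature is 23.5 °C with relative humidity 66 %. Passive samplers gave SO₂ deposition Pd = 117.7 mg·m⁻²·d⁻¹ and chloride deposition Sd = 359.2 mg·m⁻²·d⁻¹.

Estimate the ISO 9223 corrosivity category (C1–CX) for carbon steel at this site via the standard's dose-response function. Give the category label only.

C5

carbon steel: temperature factor f = -0.054·(13.5) = -0.7290
  SO₂ term: 1.77·117.7^0.52·exp(0.02·66-0.7290) = 38.15
  Sd branch = 0.102·Sd^0.62·e^(0.033·RH+0.04·T) = 88.52 μm/a
  r_corr = 38.15 + 88.52 = 126.7 μm/a
ISO 9223 Table 2 (carbon steel): 80 < 127 ≤ 200 μm/a ⇒ C5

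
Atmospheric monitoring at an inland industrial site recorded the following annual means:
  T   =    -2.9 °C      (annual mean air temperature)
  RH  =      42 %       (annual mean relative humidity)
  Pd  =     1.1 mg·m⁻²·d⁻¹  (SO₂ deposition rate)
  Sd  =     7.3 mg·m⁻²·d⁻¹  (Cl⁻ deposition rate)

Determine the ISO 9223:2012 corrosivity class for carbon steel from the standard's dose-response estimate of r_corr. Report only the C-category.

carbon steel: T≤10 °C ⇒ hinge +0.150·(-2.9−10) = -1.9350
  sulphur-dioxide contribution → 0.6222 μm/a
  chloride contribution → 1.246 μm/a
  ⇒ r_corr(carbon steel) = 1.868 μm/a
Category bounds: 1.3…25 μm/a bracket r_corr ⇒ C2

C2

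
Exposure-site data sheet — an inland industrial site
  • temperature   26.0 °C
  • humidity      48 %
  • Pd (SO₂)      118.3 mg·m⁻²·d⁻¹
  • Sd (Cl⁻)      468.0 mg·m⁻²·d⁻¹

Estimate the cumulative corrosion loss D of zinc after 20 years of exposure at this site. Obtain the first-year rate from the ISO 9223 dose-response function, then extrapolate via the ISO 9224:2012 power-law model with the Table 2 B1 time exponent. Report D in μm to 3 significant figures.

zinc: f(T) = -0.071·(T−10) [T>10 °C] = -1.1360
  SO₂ term: 0.0129·118.3^0.44·exp(0.046·48-1.1360) = 0.3078
  Cl⁻ term: 0.0175·468.0^0.57·exp(0.008·48+0.085·26.0) = 7.792
  sum: 0.3078 + 7.792 → r_corr = 8.1 μm/a
Long-term exponent b (ISO 9224 Table 2, B1) = 0.813
  D(20) = 8.1 × 20^0.813 = 8.1 × 11.42 = 92.51 μm

D(20) = 92.5 μm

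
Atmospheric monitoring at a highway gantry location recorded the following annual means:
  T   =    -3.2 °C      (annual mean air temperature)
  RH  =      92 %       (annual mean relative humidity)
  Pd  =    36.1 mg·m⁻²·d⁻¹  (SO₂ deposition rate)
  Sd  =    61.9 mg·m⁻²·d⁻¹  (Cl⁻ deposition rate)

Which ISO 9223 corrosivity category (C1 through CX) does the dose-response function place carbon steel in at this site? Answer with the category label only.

C3

carbon steel: temperature factor f = +0.150·(-13.2) = -1.9800
  Pd branch = 1.77·Pd^0.52·e^(0.02·RH+f) = 9.933 μm/a
  Cl⁻ term: 0.102·61.9^0.62·exp(0.033·92+0.04·-3.2) = 24.12
  sum: 9.933 + 24.12 → r_corr = 34.05 μm/a
34.1 μm/a falls in (25, 50] for carbon steel → category C3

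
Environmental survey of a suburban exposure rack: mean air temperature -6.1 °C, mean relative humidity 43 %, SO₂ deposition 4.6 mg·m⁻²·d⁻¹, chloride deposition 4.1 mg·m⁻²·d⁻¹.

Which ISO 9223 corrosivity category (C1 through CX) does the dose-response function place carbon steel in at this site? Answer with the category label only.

carbon steel: T≤10 °C ⇒ hinge +0.150·(-6.1−10) = -2.4150
  Pd branch = 1.77·Pd^0.52·e^(0.02·RH+f) = 0.8266 μm/a
  Cl⁻ term: 0.102·4.1^0.62·exp(0.033·43+0.04·-6.1) = 0.7922
  r_corr = 0.8266 + 0.7922 = 1.619 μm/a
1.62 μm/a falls in (1.3, 25] for carbon steel → category C2

C2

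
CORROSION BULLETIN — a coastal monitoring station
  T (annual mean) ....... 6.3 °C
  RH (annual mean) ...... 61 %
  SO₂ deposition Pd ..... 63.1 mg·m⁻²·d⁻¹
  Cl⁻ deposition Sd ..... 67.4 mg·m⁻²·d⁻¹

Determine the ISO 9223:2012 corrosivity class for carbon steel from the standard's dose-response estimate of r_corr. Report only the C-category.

carbon steel: temperature factor f = +0.150·(-3.7) = -0.5550
  Pd branch = 1.77·Pd^0.52·e^(0.02·RH+f) = 29.7 μm/a
  Cl⁻ term: 0.102·67.4^0.62·exp(0.033·61+0.04·6.3) = 13.37
  r_corr = 29.7 + 13.37 = 43.07 μm/a
ISO 9223 Table 2 (carbon steel): 25 < 43.1 ≤ 50 μm/a ⇒ C3

C3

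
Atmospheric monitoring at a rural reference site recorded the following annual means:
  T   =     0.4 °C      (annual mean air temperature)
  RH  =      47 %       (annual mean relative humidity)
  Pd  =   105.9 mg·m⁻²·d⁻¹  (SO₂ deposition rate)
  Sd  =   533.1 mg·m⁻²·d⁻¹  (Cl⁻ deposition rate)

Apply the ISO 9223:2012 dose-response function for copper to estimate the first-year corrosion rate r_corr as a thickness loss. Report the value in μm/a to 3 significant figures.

copper: T≤10 °C ⇒ hinge +0.126·(0.4−10) = -1.2096
  SO₂ term: 0.0053·105.9^0.26·exp(0.059·47-1.2096) = 0.08506
  Cl⁻ term: 0.01025·533.1^0.27·exp(0.036·47+0.049·0.4) = 0.3092
  sum: 0.08506 + 0.3092 → r_corr = 0.3943 μm/a

r_corr = 0.394 μm/a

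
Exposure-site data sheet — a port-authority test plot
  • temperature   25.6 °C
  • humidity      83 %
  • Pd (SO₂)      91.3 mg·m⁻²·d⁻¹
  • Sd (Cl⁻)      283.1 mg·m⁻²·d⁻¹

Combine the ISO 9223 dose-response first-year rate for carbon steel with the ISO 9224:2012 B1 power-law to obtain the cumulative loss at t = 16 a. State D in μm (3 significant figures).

D(16) = 799 μm

carbon steel: temperature factor f = -0.054·(15.6) = -0.8424
  sulphur-dioxide contribution → 41.93 μm/a
  chloride contribution → 145.6 μm/a
  total first-year rate 187.5 μm/a
Power-law: D(16) = r_corr · 16^0.523
  D(16) = 187.5 × 16^0.523 = 187.5 × 4.263 = 799.3 μm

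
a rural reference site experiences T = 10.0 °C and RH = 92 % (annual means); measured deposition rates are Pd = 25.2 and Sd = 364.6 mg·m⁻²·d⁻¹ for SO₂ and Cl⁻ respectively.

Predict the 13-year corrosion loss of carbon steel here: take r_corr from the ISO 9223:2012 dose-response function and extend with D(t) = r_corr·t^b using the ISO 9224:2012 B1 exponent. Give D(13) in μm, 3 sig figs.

D(13) = 698 μm

carbon steel: T≤10 °C ⇒ hinge +0.150·(10.0−10) = +0.0000
  sulphur-dioxide contribution → 59.68 μm/a
  chloride contribution → 122.8 μm/a
  total first-year rate 182.5 μm/a
ISO 9224: D(t) = r_corr · t^b with b = 0.523 (carbon steel, B1)
  D(13) = 182.5 × 13^0.523 = 182.5 × 3.825 = 697.9 μm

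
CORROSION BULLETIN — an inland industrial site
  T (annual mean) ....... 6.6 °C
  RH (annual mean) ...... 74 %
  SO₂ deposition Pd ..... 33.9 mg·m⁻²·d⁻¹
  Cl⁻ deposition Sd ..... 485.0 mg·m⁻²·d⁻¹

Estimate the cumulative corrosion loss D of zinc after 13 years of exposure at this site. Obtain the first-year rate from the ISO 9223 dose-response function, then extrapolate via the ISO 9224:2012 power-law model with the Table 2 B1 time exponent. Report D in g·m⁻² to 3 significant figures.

D(13) = 200 g·m⁻²

zinc: temperature factor f = +0.038·(-3.4) = -0.1292
  Pd branch = 0.0129·Pd^0.44·e^(0.046·RH+f) = 1.607 μm/a
  Sd branch = 0.0175·Sd^0.57·e^(0.008·RH+0.085·T) = 1.882 μm/a
  sum: 1.607 + 1.882 → r_corr = 3.489 μm/a
Long-term exponent b (ISO 9224 Table 2, B1) = 0.813
  D(13) = 3.489 × 13^0.813 = 3.489 × 8.047 = 28.08 μm
  Mass loss = 28.08 μm × 7.14 g/cm³ = 200.5 g·m⁻²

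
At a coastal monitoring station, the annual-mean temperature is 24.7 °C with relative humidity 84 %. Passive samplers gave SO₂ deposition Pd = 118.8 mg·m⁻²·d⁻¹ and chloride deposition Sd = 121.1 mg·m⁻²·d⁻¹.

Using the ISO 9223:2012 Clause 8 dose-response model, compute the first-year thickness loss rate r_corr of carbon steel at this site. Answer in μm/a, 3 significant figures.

r_corr = 137 μm/a

carbon steel: T>10 °C ⇒ hinge -0.054·(24.7−10) = -0.7938
  SO₂ term: 1.77·118.8^0.52·exp(0.02·84-0.7938) = 51.49
  Sd branch = 0.102·Sd^0.62·e^(0.033·RH+0.04·T) = 85.72 μm/a
  sum: 51.49 + 85.72 → r_corr = 137.2 μm/a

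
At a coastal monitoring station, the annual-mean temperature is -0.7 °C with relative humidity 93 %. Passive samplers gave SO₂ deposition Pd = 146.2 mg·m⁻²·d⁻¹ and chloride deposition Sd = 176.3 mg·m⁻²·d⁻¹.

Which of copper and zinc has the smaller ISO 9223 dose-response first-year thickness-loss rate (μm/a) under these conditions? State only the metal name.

copper

copper: T≤10 °C ⇒ hinge +0.126·(-0.7−10) = -1.3482
  SO₂ term: 0.0053·146.2^0.26·exp(0.059·93-1.3482) = 1.215
  Cl⁻ term: 0.01025·176.3^0.27·exp(0.036·93+0.049·-0.7) = 1.139
  r_corr = 1.215 + 1.139 = 2.354 μm/a
zinc: T≤10 °C ⇒ hinge +0.038·(-0.7−10) = -0.4066
  Pd branch = 0.0129·Pd^0.44·e^(0.046·RH+f) = 5.553 μm/a
  Cl⁻ term: 0.0175·176.3^0.57·exp(0.008·93+0.085·-0.7) = 0.6617
  r_corr = 5.553 + 0.6617 = 6.214 μm/a
Ordering by μm/a: zinc (6.21) > copper (2.35)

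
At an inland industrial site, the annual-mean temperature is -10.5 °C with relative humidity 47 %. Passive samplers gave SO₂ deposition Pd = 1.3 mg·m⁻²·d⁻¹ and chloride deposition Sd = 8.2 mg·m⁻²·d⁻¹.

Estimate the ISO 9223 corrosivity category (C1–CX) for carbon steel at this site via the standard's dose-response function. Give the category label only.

C2

carbon steel: T≤10 °C ⇒ hinge +0.150·(-10.5−10) = -3.0750
  SO₂ term: 1.77·1.3^0.52·exp(0.02·47-3.0750) = 0.2399
  Sd branch = 0.102·Sd^0.62·e^(0.033·RH+0.04·T) = 1.165 μm/a
  sum: 0.2399 + 1.165 → r_corr = 1.405 μm/a
ISO 9223 Table 2 (carbon steel): 1.3 < 1.4 ≤ 25 μm/a ⇒ C2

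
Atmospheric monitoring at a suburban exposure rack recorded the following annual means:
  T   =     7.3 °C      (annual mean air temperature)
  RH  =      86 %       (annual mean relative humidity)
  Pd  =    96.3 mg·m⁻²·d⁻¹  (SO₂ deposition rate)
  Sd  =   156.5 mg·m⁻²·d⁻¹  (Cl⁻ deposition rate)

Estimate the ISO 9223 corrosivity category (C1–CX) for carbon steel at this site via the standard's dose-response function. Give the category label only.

carbon steel: f(T) = +0.150·(T−10) [T≤10 °C] = -0.4050
  SO₂ term: 1.77·96.3^0.52·exp(0.02·86-0.4050) = 70.89
  Sd branch = 0.102·Sd^0.62·e^(0.033·RH+0.04·T) = 53.52 μm/a
  r_corr = 70.89 + 53.52 = 124.4 μm/a
ISO 9223 Table 2 (carbon steel): 80 < 124 ≤ 200 μm/a ⇒ C5

C5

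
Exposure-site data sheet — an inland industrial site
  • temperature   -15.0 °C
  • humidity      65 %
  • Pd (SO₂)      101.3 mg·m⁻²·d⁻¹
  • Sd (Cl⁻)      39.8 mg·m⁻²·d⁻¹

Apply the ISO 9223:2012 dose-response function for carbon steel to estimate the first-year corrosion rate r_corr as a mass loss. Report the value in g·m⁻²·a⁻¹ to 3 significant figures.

carbon steel: f(T) = +0.150·(T−10) [T≤10 °C] = -3.7500
  Pd branch = 1.77·Pd^0.52·e^(0.02·RH+f) = 1.686 μm/a
  Cl⁻ term: 0.102·39.8^0.62·exp(0.033·65+0.04·-15.0) = 4.694
  r_corr = 1.686 + 4.694 = 6.38 μm/a
Convert to mass loss: 6.38 μm/a × 7.85 g/cm³ = 50.08 g·m⁻²·a⁻¹

r_corr = 50.1 g·m⁻²·a⁻¹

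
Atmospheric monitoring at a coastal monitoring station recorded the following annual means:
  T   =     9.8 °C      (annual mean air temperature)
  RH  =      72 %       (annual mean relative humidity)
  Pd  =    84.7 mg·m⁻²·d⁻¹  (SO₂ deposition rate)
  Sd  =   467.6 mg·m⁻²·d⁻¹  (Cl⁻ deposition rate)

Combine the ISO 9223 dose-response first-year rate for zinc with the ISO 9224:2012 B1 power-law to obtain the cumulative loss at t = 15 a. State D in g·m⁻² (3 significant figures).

D(15) = 314 g·m⁻²

zinc: f(T) = +0.038·(T−10) [T≤10 °C] = -0.0076
  SO₂ term: 0.0129·84.7^0.44·exp(0.046·72-0.0076) = 2.477
  Cl⁻ term: 0.0175·467.6^0.57·exp(0.008·72+0.085·9.8) = 2.381
  r_corr = 2.477 + 2.381 = 4.858 μm/a
Long-term exponent b (ISO 9224 Table 2, B1) = 0.813
  D(15) = 4.858 × 15^0.813 = 4.858 × 9.04 = 43.92 μm
  Mass loss = 43.92 μm × 7.14 g/cm³ = 313.6 g·m⁻²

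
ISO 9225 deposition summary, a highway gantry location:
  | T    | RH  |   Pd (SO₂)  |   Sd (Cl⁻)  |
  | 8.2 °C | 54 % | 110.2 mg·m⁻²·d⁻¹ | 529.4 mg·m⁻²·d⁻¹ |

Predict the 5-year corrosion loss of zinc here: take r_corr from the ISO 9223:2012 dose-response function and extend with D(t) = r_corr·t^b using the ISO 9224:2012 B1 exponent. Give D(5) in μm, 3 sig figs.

D(5) = 11.4 μm

zinc: f(T) = +0.038·(T−10) [T≤10 °C] = -0.0684
  sulphur-dioxide contribution → 1.143 μm/a
  chloride contribution → 1.932 μm/a
  total first-year rate 3.075 μm/a
Long-term exponent b (ISO 9224 Table 2, B1) = 0.813
  D(5) = 3.075 × 5^0.813 = 3.075 × 3.701 = 11.38 μm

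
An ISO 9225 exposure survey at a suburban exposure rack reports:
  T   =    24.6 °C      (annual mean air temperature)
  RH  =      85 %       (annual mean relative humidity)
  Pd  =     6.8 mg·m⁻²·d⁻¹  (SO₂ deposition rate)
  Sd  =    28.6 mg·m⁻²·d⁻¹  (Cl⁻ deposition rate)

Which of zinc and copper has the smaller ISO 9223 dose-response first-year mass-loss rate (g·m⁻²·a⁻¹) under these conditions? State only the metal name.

zinc: T>10 °C ⇒ hinge -0.071·(24.6−10) = -1.0366
  Pd branch = 0.0129·Pd^0.44·e^(0.046·RH+f) = 0.5306 μm/a
  Cl⁻ term: 0.0175·28.6^0.57·exp(0.008·85+0.085·24.6) = 1.891
  r_corr = 0.5306 + 1.891 = 2.421 μm/a
  mass loss = 2.421 μm/a × 7.14 g/cm³ = 17.29 g·m⁻²·a⁻¹
copper: temperature factor f = -0.080·(14.6) = -1.1680
  Pd branch = 0.0053·Pd^0.26·e^(0.059·RH+f) = 0.4088 μm/a
  Sd branch = 0.01025·Sd^0.27·e^(0.036·RH+0.049·T) = 1.805 μm/a
  r_corr = 0.4088 + 1.805 = 2.213 μm/a
  mass loss = 2.213 μm/a × 8.96 g/cm³ = 19.83 g·m⁻²·a⁻¹
Ordering by g·m⁻²·a⁻¹: copper (19.8) > zinc (17.3)

zinc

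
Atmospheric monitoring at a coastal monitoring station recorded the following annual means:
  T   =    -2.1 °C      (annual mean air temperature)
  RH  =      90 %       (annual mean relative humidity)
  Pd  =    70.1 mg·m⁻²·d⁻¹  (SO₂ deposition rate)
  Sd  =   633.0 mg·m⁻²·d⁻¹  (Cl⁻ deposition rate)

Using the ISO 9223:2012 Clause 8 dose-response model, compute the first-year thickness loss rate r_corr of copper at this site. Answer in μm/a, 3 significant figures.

r_corr = 2.05 μm/a

copper: T≤10 °C ⇒ hinge +0.126·(-2.1−10) = -1.5246
  Pd branch = 0.0053·Pd^0.26·e^(0.059·RH+f) = 0.7049 μm/a
  Sd branch = 0.01025·Sd^0.27·e^(0.036·RH+0.049·T) = 1.347 μm/a
  r_corr = 0.7049 + 1.347 = 2.052 μm/a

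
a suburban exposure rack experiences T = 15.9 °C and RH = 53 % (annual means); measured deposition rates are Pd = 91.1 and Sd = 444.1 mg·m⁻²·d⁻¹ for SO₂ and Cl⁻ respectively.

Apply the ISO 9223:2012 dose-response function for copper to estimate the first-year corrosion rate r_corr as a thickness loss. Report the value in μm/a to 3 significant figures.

copper: T>10 °C ⇒ hinge -0.080·(15.9−10) = -0.4720
  sulphur-dioxide contribution → 0.2437 μm/a
  chloride contribution → 0.7808 μm/a
  ⇒ r_corr(copper) = 1.024 μm/a

r_corr = 1.02 μm/a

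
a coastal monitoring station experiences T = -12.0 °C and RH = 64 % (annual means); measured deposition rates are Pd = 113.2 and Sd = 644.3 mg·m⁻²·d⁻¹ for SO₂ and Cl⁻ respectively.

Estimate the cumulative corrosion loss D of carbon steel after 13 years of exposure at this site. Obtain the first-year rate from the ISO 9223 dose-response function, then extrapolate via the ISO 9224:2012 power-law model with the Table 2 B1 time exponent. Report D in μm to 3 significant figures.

D(13) = 121 μm

carbon steel: temperature factor f = +0.150·(-22.0) = -3.3000
  sulphur-dioxide contribution → 2.746 μm/a
  chloride contribution → 28.77 μm/a
  ⇒ r_corr(carbon steel) = 31.52 μm/a
ISO 9224: D(t) = r_corr · t^b with b = 0.523 (carbon steel, B1)
  D(13) = 31.52 × 13^0.523 = 31.52 × 3.825 = 120.6 μm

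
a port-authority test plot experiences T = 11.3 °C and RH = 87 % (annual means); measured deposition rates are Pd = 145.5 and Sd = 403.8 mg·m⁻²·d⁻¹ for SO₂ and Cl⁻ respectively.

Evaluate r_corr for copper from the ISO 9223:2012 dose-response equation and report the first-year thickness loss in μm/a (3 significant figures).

copper: f(T) = -0.080·(T−10) [T>10 °C] = -0.1040
  Pd branch = 0.0053·Pd^0.26·e^(0.059·RH+f) = 2.956 μm/a
  Cl⁻ term: 0.01025·403.8^0.27·exp(0.036·87+0.049·11.3) = 2.066
  r_corr = 2.956 + 2.066 = 5.022 μm/a

r_corr = 5.02 μm/a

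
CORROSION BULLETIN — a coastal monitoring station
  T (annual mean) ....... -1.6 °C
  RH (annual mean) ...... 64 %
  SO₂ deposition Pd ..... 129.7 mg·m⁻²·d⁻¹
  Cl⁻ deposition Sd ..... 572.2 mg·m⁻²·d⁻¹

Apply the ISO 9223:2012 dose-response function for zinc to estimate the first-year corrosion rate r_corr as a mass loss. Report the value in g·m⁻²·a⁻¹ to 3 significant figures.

zinc: f(T) = +0.038·(T−10) [T≤10 °C] = -0.4408
  sulphur-dioxide contribution → 1.341 μm/a
  chloride contribution → 0.9509 μm/a
  total first-year rate 2.292 μm/a
Convert to mass loss: 2.292 μm/a × 7.14 g/cm³ = 16.36 g·m⁻²·a⁻¹

r_corr = 16.4 g·m⁻²·a⁻¹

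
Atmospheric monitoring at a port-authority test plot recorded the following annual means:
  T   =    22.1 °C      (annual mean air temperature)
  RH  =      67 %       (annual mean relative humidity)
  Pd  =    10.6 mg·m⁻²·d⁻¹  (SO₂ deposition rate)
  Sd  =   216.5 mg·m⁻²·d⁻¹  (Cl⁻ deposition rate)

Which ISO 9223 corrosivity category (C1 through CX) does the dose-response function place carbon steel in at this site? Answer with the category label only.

C4

carbon steel: T>10 °C ⇒ hinge -0.054·(22.1−10) = -0.6534
  sulphur-dioxide contribution → 12 μm/a
  chloride contribution → 63.2 μm/a
  ⇒ r_corr(carbon steel) = 75.21 μm/a
Category bounds: 50…80 μm/a bracket r_corr ⇒ C4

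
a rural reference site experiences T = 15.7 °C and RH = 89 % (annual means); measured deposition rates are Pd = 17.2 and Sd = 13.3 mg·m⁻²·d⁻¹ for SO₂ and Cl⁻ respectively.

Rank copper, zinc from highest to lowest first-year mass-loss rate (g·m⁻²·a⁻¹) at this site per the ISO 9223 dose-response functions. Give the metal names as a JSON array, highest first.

["copper", "zinc"]

copper: f(T) = -0.080·(T−10) [T>10 °C] = -0.4560
  SO₂ term: 0.0053·17.2^0.26·exp(0.059·89-0.4560) = 1.343
  Cl⁻ term: 0.01025·13.3^0.27·exp(0.036·89+0.049·15.7) = 1.096
  sum: 1.343 + 1.096 → r_corr = 2.438 μm/a
  mass loss = 2.438 μm/a × 8.96 g/cm³ = 21.85 g·m⁻²·a⁻¹
zinc: temperature factor f = -0.071·(5.7) = -0.4047
  SO₂ term: 0.0129·17.2^0.44·exp(0.046·89-0.4047) = 1.805
  Cl⁻ term: 0.0175·13.3^0.57·exp(0.008·89+0.085·15.7) = 0.5921
  r_corr = 1.805 + 0.5921 = 2.397 μm/a
  mass loss = 2.397 μm/a × 7.14 g/cm³ = 17.12 g·m⁻²·a⁻¹
Ordering by g·m⁻²·a⁻¹: copper (21.8) > zinc (17.1)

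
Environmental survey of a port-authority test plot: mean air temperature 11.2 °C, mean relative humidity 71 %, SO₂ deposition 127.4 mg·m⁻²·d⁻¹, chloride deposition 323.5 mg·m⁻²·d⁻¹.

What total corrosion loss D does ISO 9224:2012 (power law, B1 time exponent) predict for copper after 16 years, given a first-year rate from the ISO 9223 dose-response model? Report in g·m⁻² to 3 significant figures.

D(16) = 126 g·m⁻²

copper: T>10 °C ⇒ hinge -0.080·(11.2−10) = -0.0960
  Pd branch = 0.0053·Pd^0.26·e^(0.059·RH+f) = 1.12 μm/a
  Sd branch = 0.01025·Sd^0.27·e^(0.036·RH+0.049·T) = 1.088 μm/a
  sum: 1.12 + 1.088 → r_corr = 2.208 μm/a
ISO 9224: D(t) = r_corr · t^b with b = 0.667 (copper, B1)
  D(16) = 2.208 × 16^0.667 = 2.208 × 6.355 = 14.03 μm
  Mass loss = 14.03 μm × 8.96 g/cm³ = 125.8 g·m⁻²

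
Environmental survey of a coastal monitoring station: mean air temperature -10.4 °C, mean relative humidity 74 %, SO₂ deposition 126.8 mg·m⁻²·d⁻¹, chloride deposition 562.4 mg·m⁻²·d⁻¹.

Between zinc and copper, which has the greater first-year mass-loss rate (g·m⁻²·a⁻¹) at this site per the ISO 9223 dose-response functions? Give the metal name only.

zinc: temperature factor f = +0.038·(-20.4) = -0.7752
  sulphur-dioxide contribution → 1.505 μm/a
  chloride contribution → 0.4828 μm/a
  ⇒ r_corr(zinc) = 1.988 μm/a
  mass loss = 1.988 μm/a × 7.14 g/cm³ = 14.2 g·m⁻²·a⁻¹
copper: f(T) = +0.126·(T−10) [T≤10 °C] = -2.5704
  sulphur-dioxide contribution → 0.1124 μm/a
  chloride contribution → 0.4885 μm/a
  ⇒ r_corr(copper) = 0.601 μm/a
  mass loss = 0.601 μm/a × 8.96 g/cm³ = 5.385 g·m⁻²·a⁻¹
Ordering by g·m⁻²·a⁻¹: zinc (14.2) > copper (5.38)

zinc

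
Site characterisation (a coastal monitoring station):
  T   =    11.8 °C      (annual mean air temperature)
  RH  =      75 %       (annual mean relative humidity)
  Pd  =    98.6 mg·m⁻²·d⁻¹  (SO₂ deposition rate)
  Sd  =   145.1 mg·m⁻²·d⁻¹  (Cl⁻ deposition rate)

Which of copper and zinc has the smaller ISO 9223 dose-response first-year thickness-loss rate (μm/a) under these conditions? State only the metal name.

copper

copper: temperature factor f = -0.080·(1.8) = -0.1440
  Pd branch = 0.0053·Pd^0.26·e^(0.059·RH+f) = 1.264 μm/a
  Cl⁻ term: 0.01025·145.1^0.27·exp(0.036·75+0.049·11.8) = 1.043
  r_corr = 1.264 + 1.043 = 2.307 μm/a
zinc: T>10 °C ⇒ hinge -0.071·(11.8−10) = -0.1278
  Pd branch = 0.0129·Pd^0.44·e^(0.046·RH+f) = 2.696 μm/a
  Cl⁻ term: 0.0175·145.1^0.57·exp(0.008·75+0.085·11.8) = 1.484
  sum: 2.696 + 1.484 → r_corr = 4.18 μm/a
Ordering by μm/a: zinc (4.18) > copper (2.31)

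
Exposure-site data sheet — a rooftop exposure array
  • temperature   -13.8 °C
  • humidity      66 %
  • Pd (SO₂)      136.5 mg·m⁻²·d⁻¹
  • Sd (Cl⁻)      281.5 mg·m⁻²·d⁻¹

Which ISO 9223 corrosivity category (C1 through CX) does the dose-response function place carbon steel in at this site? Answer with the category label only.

C2

carbon steel: f(T) = +0.150·(T−10) [T≤10 °C] = -3.5700
  sulphur-dioxide contribution → 2.405 μm/a
  chloride contribution → 17.12 μm/a
  total first-year rate 19.52 μm/a
19.5 μm/a falls in (1.3, 25] for carbon steel → category C2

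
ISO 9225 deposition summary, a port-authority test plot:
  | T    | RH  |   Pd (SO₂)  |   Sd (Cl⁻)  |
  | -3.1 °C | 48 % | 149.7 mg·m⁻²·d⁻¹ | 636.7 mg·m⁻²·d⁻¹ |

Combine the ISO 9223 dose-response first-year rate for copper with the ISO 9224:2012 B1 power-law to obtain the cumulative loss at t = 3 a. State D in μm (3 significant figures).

D(3) = 0.722 μm

copper: temperature factor f = +0.126·(-13.1) = -1.6506
  Pd branch = 0.0053·Pd^0.26·e^(0.059·RH+f) = 0.06352 μm/a
  Sd branch = 0.01025·Sd^0.27·e^(0.036·RH+0.049·T) = 0.2833 μm/a
  r_corr = 0.06352 + 0.2833 = 0.3468 μm/a
ISO 9224: D(t) = r_corr · t^b with b = 0.667 (copper, B1)
  D(3) = 0.3468 × 3^0.667 = 0.3468 × 2.081 = 0.7217 μm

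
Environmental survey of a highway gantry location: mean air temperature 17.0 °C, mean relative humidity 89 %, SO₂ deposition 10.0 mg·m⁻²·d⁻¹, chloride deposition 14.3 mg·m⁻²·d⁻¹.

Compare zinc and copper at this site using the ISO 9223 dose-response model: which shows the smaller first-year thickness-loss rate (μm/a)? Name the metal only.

zinc

zinc: temperature factor f = -0.071·(7.0) = -0.4970
  sulphur-dioxide contribution → 1.296 μm/a
  chloride contribution → 0.6892 μm/a
  ⇒ r_corr(zinc) = 1.986 μm/a
copper: temperature factor f = -0.080·(7.0) = -0.5600
  sulphur-dioxide contribution → 1.051 μm/a
  chloride contribution → 1.191 μm/a
  ⇒ r_corr(copper) = 2.242 μm/a
Ordering by μm/a: copper (2.24) > zinc (1.99)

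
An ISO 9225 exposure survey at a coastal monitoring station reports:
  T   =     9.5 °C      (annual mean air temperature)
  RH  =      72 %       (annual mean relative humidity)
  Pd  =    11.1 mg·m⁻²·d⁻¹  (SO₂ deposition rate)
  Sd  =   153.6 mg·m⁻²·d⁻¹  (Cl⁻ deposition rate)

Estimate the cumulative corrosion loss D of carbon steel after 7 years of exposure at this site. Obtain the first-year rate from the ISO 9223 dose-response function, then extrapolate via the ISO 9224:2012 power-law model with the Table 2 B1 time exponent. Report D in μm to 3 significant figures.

D(7) = 168 μm

carbon steel: T≤10 °C ⇒ hinge +0.150·(9.5−10) = -0.0750
  SO₂ term: 1.77·11.1^0.52·exp(0.02·72-0.0750) = 24.23
  Sd branch = 0.102·Sd^0.62·e^(0.033·RH+0.04·T) = 36.4 μm/a
  r_corr = 24.23 + 36.4 = 60.63 μm/a
Long-term exponent b (ISO 9224 Table 2, B1) = 0.523
  D(7) = 60.63 × 7^0.523 = 60.63 × 2.767 = 167.7 μm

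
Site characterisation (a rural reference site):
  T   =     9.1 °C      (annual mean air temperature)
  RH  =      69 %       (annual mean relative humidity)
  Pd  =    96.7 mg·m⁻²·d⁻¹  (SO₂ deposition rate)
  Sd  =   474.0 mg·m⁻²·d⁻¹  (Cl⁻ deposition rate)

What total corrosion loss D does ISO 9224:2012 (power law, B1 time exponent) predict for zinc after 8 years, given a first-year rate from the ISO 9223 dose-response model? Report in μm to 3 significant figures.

zinc: temperature factor f = +0.038·(-0.9) = -0.0342
  sulphur-dioxide contribution → 2.227 μm/a
  chloride contribution → 2.207 μm/a
  total first-year rate 4.435 μm/a
ISO 9224: D(t) = r_corr · t^b with b = 0.813 (zinc, B1)
  D(8) = 4.435 × 8^0.813 = 4.435 × 5.423 = 24.05 μm

D(8) = 24.0 μm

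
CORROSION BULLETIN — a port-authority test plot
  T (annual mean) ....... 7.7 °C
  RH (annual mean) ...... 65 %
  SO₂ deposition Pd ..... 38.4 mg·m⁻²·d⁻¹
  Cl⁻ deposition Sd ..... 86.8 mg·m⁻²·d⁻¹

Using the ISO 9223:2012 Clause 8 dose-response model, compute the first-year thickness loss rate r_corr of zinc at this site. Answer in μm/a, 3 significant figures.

zinc: T≤10 °C ⇒ hinge +0.038·(7.7−10) = -0.0874
  SO₂ term: 0.0129·38.4^0.44·exp(0.046·65-0.0874) = 1.17
  Sd branch = 0.0175·Sd^0.57·e^(0.008·RH+0.085·T) = 0.7212 μm/a
  sum: 1.17 + 0.7212 → r_corr = 1.891 μm/a

r_corr = 1.89 μm/a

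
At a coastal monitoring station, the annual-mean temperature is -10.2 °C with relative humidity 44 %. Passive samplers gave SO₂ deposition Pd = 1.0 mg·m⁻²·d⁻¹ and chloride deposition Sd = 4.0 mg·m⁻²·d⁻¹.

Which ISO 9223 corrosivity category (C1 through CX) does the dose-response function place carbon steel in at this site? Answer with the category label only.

carbon steel: f(T) = +0.150·(T−10) [T≤10 °C] = -3.0300
  Pd branch = 1.77·Pd^0.52·e^(0.02·RH+f) = 0.2062 μm/a
  Cl⁻ term: 0.102·4.0^0.62·exp(0.033·44+0.04·-10.2) = 0.6844
  sum: 0.2062 + 0.6844 → r_corr = 0.8905 μm/a
ISO 9223 Table 2 (carbon steel): 0 < 0.891 ≤ 1.3 μm/a ⇒ C1

C1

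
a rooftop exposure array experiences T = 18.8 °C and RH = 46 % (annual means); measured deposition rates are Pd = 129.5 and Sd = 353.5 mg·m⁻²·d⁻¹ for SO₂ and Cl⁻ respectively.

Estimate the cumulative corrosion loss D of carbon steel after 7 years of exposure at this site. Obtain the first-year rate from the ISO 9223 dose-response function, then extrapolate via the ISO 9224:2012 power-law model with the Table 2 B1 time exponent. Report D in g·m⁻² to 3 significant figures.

D(7) = 1.57e+03 g·m⁻²

carbon steel: f(T) = -0.054·(T−10) [T>10 °C] = -0.4752
  SO₂ term: 1.77·129.5^0.52·exp(0.02·46-0.4752) = 34.64
  Sd branch = 0.102·Sd^0.62·e^(0.033·RH+0.04·T) = 37.54 μm/a
  sum: 34.64 + 37.54 → r_corr = 72.17 μm/a
Power-law: D(7) = r_corr · 7^0.523
  D(7) = 72.17 × 7^0.523 = 72.17 × 2.767 = 199.7 μm
  Mass loss = 199.7 μm × 7.85 g/cm³ = 1568 g·m⁻²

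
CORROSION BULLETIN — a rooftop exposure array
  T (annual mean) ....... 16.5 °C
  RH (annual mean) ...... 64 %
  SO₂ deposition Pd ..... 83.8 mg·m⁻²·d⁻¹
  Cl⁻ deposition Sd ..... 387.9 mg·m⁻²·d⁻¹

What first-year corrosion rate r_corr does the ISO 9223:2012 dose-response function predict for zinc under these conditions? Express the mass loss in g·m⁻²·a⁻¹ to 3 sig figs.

zinc: f(T) = -0.071·(T−10) [T>10 °C] = -0.4615
  SO₂ term: 0.0129·83.8^0.44·exp(0.046·64-0.4615) = 1.084
  Cl⁻ term: 0.0175·387.9^0.57·exp(0.008·64+0.085·16.5) = 3.549
  r_corr = 1.084 + 3.549 = 4.632 μm/a
Convert to mass loss: 4.632 μm/a × 7.14 g/cm³ = 33.08 g·m⁻²·a⁻¹

r_corr = 33.1 g·m⁻²·a⁻¹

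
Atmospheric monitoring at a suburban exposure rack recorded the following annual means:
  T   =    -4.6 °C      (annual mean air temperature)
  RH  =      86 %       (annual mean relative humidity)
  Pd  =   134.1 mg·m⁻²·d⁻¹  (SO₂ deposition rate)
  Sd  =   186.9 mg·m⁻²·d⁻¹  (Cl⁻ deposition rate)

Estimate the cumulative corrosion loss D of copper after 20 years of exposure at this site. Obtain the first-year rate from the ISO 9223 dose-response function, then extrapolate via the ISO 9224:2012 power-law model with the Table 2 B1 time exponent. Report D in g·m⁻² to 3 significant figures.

copper: temperature factor f = +0.126·(-14.6) = -1.8396
  sulphur-dioxide contribution → 0.4809 μm/a
  chloride contribution → 0.7426 μm/a
  total first-year rate 1.224 μm/a
ISO 9224: D(t) = r_corr · t^b with b = 0.667 (copper, B1)
  D(20) = 1.224 × 20^0.667 = 1.224 × 7.375 = 9.024 μm
  Mass loss = 9.024 μm × 8.96 g/cm³ = 80.85 g·m⁻²

D(20) = 80.9 g·m⁻²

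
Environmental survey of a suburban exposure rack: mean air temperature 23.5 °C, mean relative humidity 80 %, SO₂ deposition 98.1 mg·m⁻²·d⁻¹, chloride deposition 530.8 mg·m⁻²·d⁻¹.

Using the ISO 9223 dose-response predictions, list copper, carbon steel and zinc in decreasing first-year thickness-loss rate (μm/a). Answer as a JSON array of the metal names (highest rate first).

copper: f(T) = -0.080·(T−10) [T>10 °C] = -1.0800
  Pd branch = 0.0053·Pd^0.26·e^(0.059·RH+f) = 0.6652 μm/a
  Sd branch = 0.01025·Sd^0.27·e^(0.036·RH+0.049·T) = 3.143 μm/a
  r_corr = 0.6652 + 3.143 = 3.808 μm/a
carbon steel: temperature factor f = -0.054·(13.5) = -0.7290
  SO₂ term: 1.77·98.1^0.52·exp(0.02·80-0.7290) = 45.91
  Cl⁻ term: 0.102·530.8^0.62·exp(0.033·80+0.04·23.5) = 179
  r_corr = 45.91 + 179 = 224.9 μm/a
zinc: f(T) = -0.071·(T−10) [T>10 °C] = -0.9585
  SO₂ term: 0.0129·98.1^0.44·exp(0.046·80-0.9585) = 1.475
  Sd branch = 0.0175·Sd^0.57·e^(0.008·RH+0.085·T) = 8.744 μm/a
  r_corr = 1.475 + 8.744 = 10.22 μm/a
Ordering by μm/a: carbon steel (225) > zinc (10.2) > copper (3.81)

["carbon steel", "zinc", "copper"]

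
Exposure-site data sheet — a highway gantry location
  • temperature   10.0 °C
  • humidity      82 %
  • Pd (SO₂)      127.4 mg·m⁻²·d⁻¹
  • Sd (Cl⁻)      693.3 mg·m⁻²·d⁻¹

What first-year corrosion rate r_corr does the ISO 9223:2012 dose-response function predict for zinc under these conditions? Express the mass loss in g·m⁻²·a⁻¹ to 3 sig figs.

zinc: f(T) = +0.038·(T−10) [T≤10 °C] = +0.0000
  Pd branch = 0.0129·Pd^0.44·e^(0.046·RH+f) = 4.732 μm/a
  Sd branch = 0.0175·Sd^0.57·e^(0.008·RH+0.085·T) = 3.284 μm/a
  sum: 4.732 + 3.284 → r_corr = 8.016 μm/a
Convert to mass loss: 8.016 μm/a × 7.14 g/cm³ = 57.23 g·m⁻²·a⁻¹

r_corr = 57.2 g·m⁻²·a⁻¹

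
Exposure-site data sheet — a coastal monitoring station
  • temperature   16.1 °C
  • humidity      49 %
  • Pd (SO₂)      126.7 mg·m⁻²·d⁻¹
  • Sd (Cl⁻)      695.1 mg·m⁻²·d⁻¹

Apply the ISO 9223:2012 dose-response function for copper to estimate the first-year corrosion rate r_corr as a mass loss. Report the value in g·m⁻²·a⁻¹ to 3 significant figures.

r_corr = 8.75 g·m⁻²·a⁻¹

copper: temperature factor f = -0.080·(6.1) = -0.4880
  Pd branch = 0.0053·Pd^0.26·e^(0.059·RH+f) = 0.2064 μm/a
  Sd branch = 0.01025·Sd^0.27·e^(0.036·RH+0.049·T) = 0.7705 μm/a
  sum: 0.2064 + 0.7705 → r_corr = 0.9769 μm/a
Convert to mass loss: 0.9769 μm/a × 8.96 g/cm³ = 8.753 g·m⁻²·a⁻¹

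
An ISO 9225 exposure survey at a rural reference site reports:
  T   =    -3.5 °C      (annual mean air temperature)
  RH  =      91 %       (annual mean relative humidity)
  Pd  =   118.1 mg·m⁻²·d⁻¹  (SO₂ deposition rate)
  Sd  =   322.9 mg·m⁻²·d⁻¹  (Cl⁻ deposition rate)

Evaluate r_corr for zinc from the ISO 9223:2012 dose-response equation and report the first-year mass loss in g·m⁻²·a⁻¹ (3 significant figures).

r_corr = 34.8 g·m⁻²·a⁻¹

zinc: temperature factor f = +0.038·(-13.5) = -0.5130
  Pd branch = 0.0129·Pd^0.44·e^(0.046·RH+f) = 4.145 μm/a
  Cl⁻ term: 0.0175·322.9^0.57·exp(0.008·91+0.085·-3.5) = 0.7247
  sum: 4.145 + 0.7247 → r_corr = 4.87 μm/a
Convert to mass loss: 4.87 μm/a × 7.14 g/cm³ = 34.77 g·m⁻²·a⁻¹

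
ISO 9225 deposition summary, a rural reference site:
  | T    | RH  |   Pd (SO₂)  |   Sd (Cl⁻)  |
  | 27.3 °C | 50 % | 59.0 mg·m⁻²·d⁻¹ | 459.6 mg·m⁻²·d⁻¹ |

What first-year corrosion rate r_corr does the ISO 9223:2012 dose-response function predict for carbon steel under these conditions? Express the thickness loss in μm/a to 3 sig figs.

carbon steel: f(T) = -0.054·(T−10) [T>10 °C] = -0.9342
  SO₂ term: 1.77·59.0^0.52·exp(0.02·50-0.9342) = 15.75
  Cl⁻ term: 0.102·459.6^0.62·exp(0.033·50+0.04·27.3) = 70.81
  sum: 15.75 + 70.81 → r_corr = 86.57 μm/a

r_corr = 86.6 μm/a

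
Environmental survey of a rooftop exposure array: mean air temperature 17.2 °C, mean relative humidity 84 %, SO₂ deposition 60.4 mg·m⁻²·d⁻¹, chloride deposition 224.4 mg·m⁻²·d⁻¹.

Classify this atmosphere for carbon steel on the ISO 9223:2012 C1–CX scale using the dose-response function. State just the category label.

carbon steel: T>10 °C ⇒ hinge -0.054·(17.2−10) = -0.3888
  Pd branch = 1.77·Pd^0.52·e^(0.02·RH+f) = 54.31 μm/a
  Cl⁻ term: 0.102·224.4^0.62·exp(0.033·84+0.04·17.2) = 93.09
  sum: 54.31 + 93.09 → r_corr = 147.4 μm/a
ISO 9223 Table 2 (carbon steel): 80 < 147 ≤ 200 μm/a ⇒ C5

C5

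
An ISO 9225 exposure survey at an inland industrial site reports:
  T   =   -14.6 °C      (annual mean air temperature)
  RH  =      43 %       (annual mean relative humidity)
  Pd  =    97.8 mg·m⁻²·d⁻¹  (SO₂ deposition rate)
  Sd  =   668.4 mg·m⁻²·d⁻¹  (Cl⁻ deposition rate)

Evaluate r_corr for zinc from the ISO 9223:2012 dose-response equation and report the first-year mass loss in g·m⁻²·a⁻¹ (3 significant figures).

r_corr = 4.04 g·m⁻²·a⁻¹

zinc: temperature factor f = +0.038·(-24.6) = -0.9348
  SO₂ term: 0.0129·97.8^0.44·exp(0.046·43-0.9348) = 0.275
  Sd branch = 0.0175·Sd^0.57·e^(0.008·RH+0.085·T) = 0.2909 μm/a
  r_corr = 0.275 + 0.2909 = 0.5659 μm/a
Convert to mass loss: 0.5659 μm/a × 7.14 g/cm³ = 4.041 g·m⁻²·a⁻¹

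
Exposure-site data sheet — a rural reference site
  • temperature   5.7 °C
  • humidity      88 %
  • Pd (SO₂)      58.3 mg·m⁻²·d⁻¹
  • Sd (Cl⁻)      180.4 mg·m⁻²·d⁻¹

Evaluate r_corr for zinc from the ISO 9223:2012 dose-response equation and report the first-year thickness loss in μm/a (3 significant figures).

zinc: f(T) = +0.038·(T−10) [T≤10 °C] = -0.1634
  SO₂ term: 0.0129·58.3^0.44·exp(0.046·88-0.1634) = 3.754
  Cl⁻ term: 0.0175·180.4^0.57·exp(0.008·88+0.085·5.7) = 1.11
  r_corr = 3.754 + 1.11 = 4.864 μm/a

r_corr = 4.86 μm/a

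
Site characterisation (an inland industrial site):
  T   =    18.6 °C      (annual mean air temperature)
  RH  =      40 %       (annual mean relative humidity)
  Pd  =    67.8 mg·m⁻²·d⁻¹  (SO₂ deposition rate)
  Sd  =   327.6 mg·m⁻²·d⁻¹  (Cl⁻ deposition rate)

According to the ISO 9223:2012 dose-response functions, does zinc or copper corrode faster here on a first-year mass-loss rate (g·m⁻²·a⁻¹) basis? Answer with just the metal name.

zinc: temperature factor f = -0.071·(8.6) = -0.6106
  SO₂ term: 0.0129·67.8^0.44·exp(0.046·40-0.6106) = 0.282
  Cl⁻ term: 0.0175·327.6^0.57·exp(0.008·40+0.085·18.6) = 3.18
  sum: 0.282 + 3.18 → r_corr = 3.462 μm/a
  mass loss = 3.462 μm/a × 7.14 g/cm³ = 24.72 g·m⁻²·a⁻¹
copper: f(T) = -0.080·(T−10) [T>10 °C] = -0.6880
  SO₂ term: 0.0053·67.8^0.26·exp(0.059·40-0.6880) = 0.08444
  Cl⁻ term: 0.01025·327.6^0.27·exp(0.036·40+0.049·18.6) = 0.5141
  r_corr = 0.08444 + 0.5141 = 0.5986 μm/a
  mass loss = 0.5986 μm/a × 8.96 g/cm³ = 5.363 g·m⁻²·a⁻¹
Ordering by g·m⁻²·a⁻¹: zinc (24.7) > copper (5.36)

zinc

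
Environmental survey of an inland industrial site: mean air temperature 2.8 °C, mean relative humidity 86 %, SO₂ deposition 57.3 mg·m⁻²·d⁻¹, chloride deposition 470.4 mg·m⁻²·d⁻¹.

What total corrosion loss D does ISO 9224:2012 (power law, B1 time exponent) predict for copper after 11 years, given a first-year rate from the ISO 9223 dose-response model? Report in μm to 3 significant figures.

D(11) = 11.6 μm

copper: f(T) = +0.126·(T−10) [T≤10 °C] = -0.9072
  sulphur-dioxide contribution → 0.9795 μm/a
  chloride contribution → 1.369 μm/a
  total first-year rate 2.349 μm/a
ISO 9224: D(t) = r_corr · t^b with b = 0.667 (copper, B1)
  D(11) = 2.349 × 11^0.667 = 2.349 × 4.95 = 11.63 μm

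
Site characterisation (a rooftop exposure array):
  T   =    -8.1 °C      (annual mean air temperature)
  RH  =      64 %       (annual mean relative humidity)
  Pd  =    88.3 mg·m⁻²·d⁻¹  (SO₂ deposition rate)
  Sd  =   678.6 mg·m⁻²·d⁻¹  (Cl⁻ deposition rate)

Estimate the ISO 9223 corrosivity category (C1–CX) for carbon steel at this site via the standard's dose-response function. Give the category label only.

C3

carbon steel: temperature factor f = +0.150·(-18.1) = -2.7150
  Pd branch = 1.77·Pd^0.52·e^(0.02·RH+f) = 4.332 μm/a
  Sd branch = 0.102·Sd^0.62·e^(0.033·RH+0.04·T) = 34.73 μm/a
  r_corr = 4.332 + 34.73 = 39.06 μm/a
39.1 μm/a falls in (25, 50] for carbon steel → category C3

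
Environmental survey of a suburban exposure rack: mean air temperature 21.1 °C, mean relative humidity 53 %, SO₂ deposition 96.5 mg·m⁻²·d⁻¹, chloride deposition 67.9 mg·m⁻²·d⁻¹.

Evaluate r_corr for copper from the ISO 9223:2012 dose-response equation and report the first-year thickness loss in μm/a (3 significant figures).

copper: f(T) = -0.080·(T−10) [T>10 °C] = -0.8880
  Pd branch = 0.0053·Pd^0.26·e^(0.059·RH+f) = 0.1632 μm/a
  Cl⁻ term: 0.01025·67.9^0.27·exp(0.036·53+0.049·21.1) = 0.6067
  sum: 0.1632 + 0.6067 → r_corr = 0.7699 μm/a

r_corr = 0.770 μm/a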